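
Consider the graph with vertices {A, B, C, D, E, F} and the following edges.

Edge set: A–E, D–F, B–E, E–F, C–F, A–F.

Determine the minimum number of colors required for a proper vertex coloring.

A, E, F form a triangle, so at least 3 colors are needed.
3 colors suffice: A=green, B=red, C=blue, D=blue, E=blue, F=red. Each edge has distinct colors on its endpoints.

3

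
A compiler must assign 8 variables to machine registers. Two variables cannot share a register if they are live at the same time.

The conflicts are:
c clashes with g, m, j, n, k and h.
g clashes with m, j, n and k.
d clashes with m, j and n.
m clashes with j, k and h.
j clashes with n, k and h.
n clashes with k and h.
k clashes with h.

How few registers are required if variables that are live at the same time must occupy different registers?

c, m, j, k, h pairwise conflict, so at least 5 registers are needed.
5 registers suffice: c=4, g=5, d=2, m=3, j=1, n=3, k=2, h=5. No two conflicting variables share a register.

5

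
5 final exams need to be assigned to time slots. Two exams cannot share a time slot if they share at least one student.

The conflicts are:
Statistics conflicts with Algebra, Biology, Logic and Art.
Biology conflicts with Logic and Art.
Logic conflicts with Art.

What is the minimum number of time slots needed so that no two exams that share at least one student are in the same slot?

4

Statistics, Biology, Logic, Art are mutually in conflict, so at least 4 time slots are needed.
Using 4 time slots: Statistics=1, Algebra=2, Biology=3, Logic=4, Art=2. Each listed conflict is separated.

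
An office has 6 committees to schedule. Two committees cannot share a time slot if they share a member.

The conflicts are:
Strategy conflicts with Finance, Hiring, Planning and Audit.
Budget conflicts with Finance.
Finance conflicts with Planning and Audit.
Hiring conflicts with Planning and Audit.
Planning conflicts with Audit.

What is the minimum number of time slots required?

Strategy, Hiring, Planning, Audit all conflict with each other, so at least 4 time slots are needed.
4 time slots suffice: Strategy=3, Budget=1, Finance=4, Hiring=4, Planning=2, Audit=1. Every pair that conflicts lands in different time slots.

4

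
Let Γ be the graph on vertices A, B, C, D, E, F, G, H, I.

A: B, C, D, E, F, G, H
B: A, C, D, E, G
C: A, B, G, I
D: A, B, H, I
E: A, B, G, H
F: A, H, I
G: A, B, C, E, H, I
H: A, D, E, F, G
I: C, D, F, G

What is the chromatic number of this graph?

A, E, G, H form a clique, so at least 4 colors are needed.
4 colors suffice: color 1 → {A, I}; color 2 → {D, F, G}; color 3 → {B, H}; color 4 → {C, E}. Each edge has distinct colors on its endpoints.

4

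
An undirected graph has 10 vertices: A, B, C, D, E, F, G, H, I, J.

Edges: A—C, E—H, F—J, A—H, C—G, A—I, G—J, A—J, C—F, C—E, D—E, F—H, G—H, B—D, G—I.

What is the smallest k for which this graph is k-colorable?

2

B and D are adjacent, so at least 2 colors are needed.
2 colors suffice: color red → {A, B, E, F, G}; color blue → {C, D, H, I, J}. No two adjacent vertices share a color.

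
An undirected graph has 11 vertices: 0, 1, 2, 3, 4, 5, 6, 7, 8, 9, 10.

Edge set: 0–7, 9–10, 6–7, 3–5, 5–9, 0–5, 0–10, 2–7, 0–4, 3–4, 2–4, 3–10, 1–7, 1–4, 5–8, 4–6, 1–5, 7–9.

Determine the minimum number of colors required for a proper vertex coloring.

2

5 and 9 are adjacent, so at least 2 colors are needed.
2 colors suffice: color red → {4, 5, 7, 10}; color blue → {0, 1, 2, 3, 6, 8, 9}. Every edge joins two different colors.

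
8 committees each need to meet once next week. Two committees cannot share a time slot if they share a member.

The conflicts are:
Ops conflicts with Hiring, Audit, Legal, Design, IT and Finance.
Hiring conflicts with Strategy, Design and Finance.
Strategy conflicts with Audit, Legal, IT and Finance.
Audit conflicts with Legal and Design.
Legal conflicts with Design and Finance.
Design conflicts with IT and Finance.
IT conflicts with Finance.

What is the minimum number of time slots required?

4

Ops, Design, IT, Finance pairwise conflict, so at least 4 time slots are needed.
4 time slots suffice: time slot 1 → {Ops, Strategy}; time slot 2 → {Design}; time slot 3 → {Audit, Finance}; time slot 4 → {Hiring, Legal, IT}. Each listed conflict is separated.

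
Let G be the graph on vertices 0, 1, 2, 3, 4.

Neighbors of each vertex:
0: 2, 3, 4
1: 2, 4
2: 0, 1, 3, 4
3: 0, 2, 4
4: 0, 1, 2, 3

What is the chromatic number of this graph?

0, 2, 3, 4 are mutually adjacent (a clique of size 4), so at least 4 colors are needed.
4 colors suffice: color a → {4}; color b → {2}; color c → {1, 3}; color d → {0}. Each edge has distinct colors on its endpoints.

4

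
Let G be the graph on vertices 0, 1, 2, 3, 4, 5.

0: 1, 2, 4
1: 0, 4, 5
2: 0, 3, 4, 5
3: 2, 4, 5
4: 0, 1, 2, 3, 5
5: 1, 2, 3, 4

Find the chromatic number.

4

2, 3, 4, 5 are mutually adjacent (a clique of size 4), so at least 4 colors are needed.
4 colors suffice: color a → {4}; color b → {0, 5}; color c → {1, 2}; color d → {3}. Every edge joins two different colors.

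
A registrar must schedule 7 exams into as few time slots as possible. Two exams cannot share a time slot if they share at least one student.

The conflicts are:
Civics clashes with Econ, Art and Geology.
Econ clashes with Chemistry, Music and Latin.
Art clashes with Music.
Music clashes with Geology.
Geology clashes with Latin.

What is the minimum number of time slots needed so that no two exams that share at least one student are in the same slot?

Econ and Latin conflict, so at least 2 time slots are needed.
A valid assignment using 2 time slots: Civics=2, Econ=1, Chemistry=2, Art=1, Music=2, Geology=1, Latin=2. Each listed conflict is separated.

2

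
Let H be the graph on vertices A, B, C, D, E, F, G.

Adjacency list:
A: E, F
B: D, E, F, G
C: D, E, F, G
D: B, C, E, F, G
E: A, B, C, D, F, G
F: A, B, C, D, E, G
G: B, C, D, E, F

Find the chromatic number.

C, D, E, F, G are mutually adjacent (a clique of size 5), so at least 5 colors are needed.
A valid assignment using 5 colors: A=3, B=5, C=5, D=4, E=1, F=2, G=3. Each edge has distinct colors on its endpoints.

5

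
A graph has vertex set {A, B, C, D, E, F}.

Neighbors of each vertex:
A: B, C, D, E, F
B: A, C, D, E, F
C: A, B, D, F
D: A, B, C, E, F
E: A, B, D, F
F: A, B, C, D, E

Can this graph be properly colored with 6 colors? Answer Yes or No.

Yes

The chromatic number is 5. A, B, D, E, F form a clique, so at least 5 colors are needed.
5 colors suffice: A=blue, B=green, C=purple, D=yellow, E=purple, F=red.
Since 6 ≥ 5, a proper 6-coloring certainly exists.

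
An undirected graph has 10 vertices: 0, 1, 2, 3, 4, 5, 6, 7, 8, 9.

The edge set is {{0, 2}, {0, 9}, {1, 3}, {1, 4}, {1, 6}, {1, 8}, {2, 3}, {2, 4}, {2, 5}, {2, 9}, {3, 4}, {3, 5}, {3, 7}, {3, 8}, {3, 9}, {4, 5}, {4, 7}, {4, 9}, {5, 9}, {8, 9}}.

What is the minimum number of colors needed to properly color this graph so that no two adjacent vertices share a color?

2, 3, 4, 5, 9 are mutually adjacent (a clique of size 5), so at least 5 colors are needed.
5 colors suffice: color red → {0, 3, 6}; color blue → {1, 7, 9}; color green → {4, 8}; color yellow → {2}; color purple → {5}. Each edge has distinct colors on its endpoints.

5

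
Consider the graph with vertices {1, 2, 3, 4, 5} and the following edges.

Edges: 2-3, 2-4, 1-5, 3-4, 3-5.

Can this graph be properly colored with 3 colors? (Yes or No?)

The chromatic number is 3. 2, 3, 4 are mutually adjacent, so at least 3 colors are needed.
3 colors suffice: color red → {1, 3}; color blue → {4, 5}; color green → {2}.
That is already a proper 3-coloring.

Yes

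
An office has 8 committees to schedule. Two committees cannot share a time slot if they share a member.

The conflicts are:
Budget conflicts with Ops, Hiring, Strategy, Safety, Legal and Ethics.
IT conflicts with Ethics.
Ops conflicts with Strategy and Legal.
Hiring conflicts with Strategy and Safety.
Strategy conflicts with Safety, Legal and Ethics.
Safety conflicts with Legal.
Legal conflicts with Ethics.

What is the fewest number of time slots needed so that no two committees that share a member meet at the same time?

Budget, Hiring, Strategy, Safety are mutually in conflict, so at least 4 time slots are needed.
Using 4 time slots: Budget=2, IT=1, Ops=4, Hiring=3, Strategy=1, Safety=4, Legal=3, Ethics=4. No two conflicting committees share a time slot.

4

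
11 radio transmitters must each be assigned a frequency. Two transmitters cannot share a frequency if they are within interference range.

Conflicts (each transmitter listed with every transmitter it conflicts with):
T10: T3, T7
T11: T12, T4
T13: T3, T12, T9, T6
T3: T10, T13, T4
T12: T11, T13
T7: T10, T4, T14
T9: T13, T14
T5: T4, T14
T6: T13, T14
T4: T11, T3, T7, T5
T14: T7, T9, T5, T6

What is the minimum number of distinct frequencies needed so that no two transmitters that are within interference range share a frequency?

The cycle T11-T4-T3-T13-T12-T11 has odd length 5, so it cannot be 2-colored; at least 3 frequencies are needed.
A valid assignment using 3 frequencies: T10=1, T11=3, T13=1, T3=2, T12=2, T7=2, T9=2, T5=2, T6=2, T4=1, T14=1. No two conflicting transmitters share a frequency.

3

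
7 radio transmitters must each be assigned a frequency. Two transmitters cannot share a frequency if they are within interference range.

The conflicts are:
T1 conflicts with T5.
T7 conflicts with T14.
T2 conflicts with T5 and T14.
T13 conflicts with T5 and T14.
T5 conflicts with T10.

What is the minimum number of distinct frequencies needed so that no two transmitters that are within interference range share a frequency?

2

T1 and T5 conflict, so at least 2 frequencies are needed.
Using 2 frequencies: T1=2, T7=2, T2=2, T13=2, T5=1, T10=2, T14=1. Each listed conflict is separated.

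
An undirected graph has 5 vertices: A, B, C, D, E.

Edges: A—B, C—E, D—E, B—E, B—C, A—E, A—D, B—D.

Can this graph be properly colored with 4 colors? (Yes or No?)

Yes

The chromatic number is 4. A, B, D, E form a clique, so at least 4 colors are needed.
4 colors suffice: A=3, B=1, C=3, D=4, E=2.
That is already a proper 4-coloring.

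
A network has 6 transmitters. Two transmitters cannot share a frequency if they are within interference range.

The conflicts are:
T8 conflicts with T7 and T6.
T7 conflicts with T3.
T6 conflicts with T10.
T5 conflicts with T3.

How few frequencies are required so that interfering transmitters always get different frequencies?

2

T8 and T7 conflict, so at least 2 frequencies are needed.
2 frequencies suffice: frequency 1 → {T7, T6, T5}; frequency 2 → {T8, T10, T3}. Every pair that conflicts lands in different frequencies.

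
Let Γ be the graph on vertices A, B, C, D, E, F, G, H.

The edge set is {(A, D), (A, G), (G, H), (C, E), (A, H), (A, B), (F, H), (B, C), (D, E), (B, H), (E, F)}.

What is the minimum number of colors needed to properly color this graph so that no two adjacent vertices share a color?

A, B, H form a triangle, so at least 3 colors are needed.
3 colors suffice: A=blue, B=green, C=blue, D=green, E=red, F=blue, G=green, H=red. Each edge has distinct colors on its endpoints.

3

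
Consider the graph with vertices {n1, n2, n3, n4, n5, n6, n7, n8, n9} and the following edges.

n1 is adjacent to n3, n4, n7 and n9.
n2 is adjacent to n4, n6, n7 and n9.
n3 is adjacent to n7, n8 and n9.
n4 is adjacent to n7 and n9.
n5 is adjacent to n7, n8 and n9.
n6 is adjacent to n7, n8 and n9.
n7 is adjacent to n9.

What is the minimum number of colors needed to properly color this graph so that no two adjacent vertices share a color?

n2, n6, n7, n9 are pairwise adjacent (a clique of size 4), so at least 4 colors are needed.
A valid assignment using 4 colors: n1=G, n2=G, n3=Y, n4=Y, n5=G, n6=Y, n7=R, n8=R, n9=B. Every edge joins two different colors.

4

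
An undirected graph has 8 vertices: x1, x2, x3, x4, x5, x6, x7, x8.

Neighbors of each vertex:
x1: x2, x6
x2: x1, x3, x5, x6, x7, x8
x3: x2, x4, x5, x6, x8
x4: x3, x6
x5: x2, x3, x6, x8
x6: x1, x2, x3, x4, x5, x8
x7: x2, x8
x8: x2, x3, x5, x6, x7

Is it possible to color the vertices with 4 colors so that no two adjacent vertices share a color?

No

x2, x3, x5, x6, x8 are pairwise adjacent (a clique of size 5), so at least 5 colors are needed.
So 4 colors are not enough.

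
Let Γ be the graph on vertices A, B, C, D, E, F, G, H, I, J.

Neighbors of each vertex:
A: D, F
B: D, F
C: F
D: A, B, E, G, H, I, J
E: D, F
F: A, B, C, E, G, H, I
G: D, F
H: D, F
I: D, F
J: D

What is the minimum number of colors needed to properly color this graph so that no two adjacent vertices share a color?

F and I are adjacent, so at least 2 colors are needed.
One proper 2-coloring: A=blue, B=blue, C=blue, D=red, E=blue, F=red, G=blue, H=blue, I=blue, J=blue. No two adjacent vertices share a color.

2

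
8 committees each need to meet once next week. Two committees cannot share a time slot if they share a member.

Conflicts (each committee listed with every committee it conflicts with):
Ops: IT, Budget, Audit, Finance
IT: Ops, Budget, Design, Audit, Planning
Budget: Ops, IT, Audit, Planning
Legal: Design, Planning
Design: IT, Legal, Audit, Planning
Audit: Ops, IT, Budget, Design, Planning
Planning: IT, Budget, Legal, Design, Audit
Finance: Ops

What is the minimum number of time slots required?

4

IT, Budget, Audit, Planning pairwise conflict, so at least 4 time slots are needed.
Using 4 time slots: Ops=3, IT=2, Budget=4, Legal=1, Design=4, Audit=1, Planning=3, Finance=1. Every pair that conflicts lands in different time slots.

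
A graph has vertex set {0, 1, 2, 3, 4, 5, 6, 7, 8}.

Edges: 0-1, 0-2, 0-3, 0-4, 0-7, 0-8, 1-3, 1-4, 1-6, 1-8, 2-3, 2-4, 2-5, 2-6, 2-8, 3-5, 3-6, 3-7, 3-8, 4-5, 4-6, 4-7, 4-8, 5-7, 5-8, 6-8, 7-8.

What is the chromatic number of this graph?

0, 3, 7, 8 are mutually adjacent (a clique of size 4), so at least 4 colors are needed.
4 colors suffice: color a → {8}; color b → {3, 4}; color c → {0, 5, 6}; color d → {1, 2, 7}. Every edge joins two different colors.

4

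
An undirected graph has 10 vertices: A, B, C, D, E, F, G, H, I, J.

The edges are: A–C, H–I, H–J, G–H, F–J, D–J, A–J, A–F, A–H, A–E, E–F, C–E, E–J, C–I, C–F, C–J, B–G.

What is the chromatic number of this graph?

5

A, C, E, F, J are mutually adjacent (a clique of size 5), so at least 5 colors are needed.
5 colors suffice: A=2, B=2, C=3, D=2, E=5, F=4, G=1, H=3, I=1, J=1. Each edge has distinct colors on its endpoints.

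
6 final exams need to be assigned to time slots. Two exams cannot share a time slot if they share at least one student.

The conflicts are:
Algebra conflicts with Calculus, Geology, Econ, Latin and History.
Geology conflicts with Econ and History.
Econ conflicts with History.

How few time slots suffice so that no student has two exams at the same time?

4

Algebra, Geology, Econ, History pairwise conflict, so at least 4 time slots are needed.
A valid assignment using 4 time slots: Algebra=1, Calculus=2, Geology=3, Econ=2, Latin=2, History=4. No two conflicting exams share a time slot.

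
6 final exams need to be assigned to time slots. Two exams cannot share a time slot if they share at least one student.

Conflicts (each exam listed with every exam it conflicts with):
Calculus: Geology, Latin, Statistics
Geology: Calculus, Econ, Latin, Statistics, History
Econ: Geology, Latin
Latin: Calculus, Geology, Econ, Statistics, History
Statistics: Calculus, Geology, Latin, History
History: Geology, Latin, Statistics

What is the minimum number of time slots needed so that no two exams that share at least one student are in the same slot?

Geology, Latin, Statistics, History all conflict with each other, so at least 4 time slots are needed.
4 time slots suffice: time slot 1 → {Latin}; time slot 2 → {Geology}; time slot 3 → {Econ, Statistics}; time slot 4 → {Calculus, History}. Every pair that conflicts lands in different time slots.

4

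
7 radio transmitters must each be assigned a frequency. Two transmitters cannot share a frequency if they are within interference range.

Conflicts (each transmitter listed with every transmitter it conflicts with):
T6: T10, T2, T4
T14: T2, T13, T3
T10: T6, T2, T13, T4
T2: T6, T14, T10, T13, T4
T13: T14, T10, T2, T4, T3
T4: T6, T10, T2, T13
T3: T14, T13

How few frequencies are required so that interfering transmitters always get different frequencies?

4

T10, T2, T13, T4 all conflict with each other, so at least 4 frequencies are needed.
4 frequencies suffice: frequency 1 → {T6, T13}; frequency 2 → {T2, T3}; frequency 3 → {T14, T4}; frequency 4 → {T10}. Each listed conflict is separated.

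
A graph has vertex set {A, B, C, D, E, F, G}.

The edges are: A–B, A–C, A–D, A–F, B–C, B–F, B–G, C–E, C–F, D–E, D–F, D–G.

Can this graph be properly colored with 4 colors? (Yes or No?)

Yes

The chromatic number is 4. A, B, C, F are pairwise adjacent (a clique of size 4), so at least 4 colors are needed.
4 colors suffice: color red → {A, E, G}; color blue → {B, D}; color green → {F}; color yellow → {C}.
That is already a proper 4-coloring.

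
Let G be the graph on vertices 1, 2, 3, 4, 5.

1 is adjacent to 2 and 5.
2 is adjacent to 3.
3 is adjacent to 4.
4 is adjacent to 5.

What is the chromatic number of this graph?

3

The cycle 1-2-3-4-5-1 has odd length 5, so it cannot be 2-colored; at least 3 colors are needed.
A valid assignment using 3 colors: 1=red, 2=blue, 3=red, 4=green, 5=blue. Each edge has distinct colors on its endpoints.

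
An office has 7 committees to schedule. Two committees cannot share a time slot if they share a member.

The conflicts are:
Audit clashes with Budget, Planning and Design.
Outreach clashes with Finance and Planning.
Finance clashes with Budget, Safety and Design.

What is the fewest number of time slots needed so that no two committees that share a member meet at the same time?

3

The cycle Audit-Design-Finance-Outreach-Planning-Audit has odd length 5, so it cannot be 2-colored; at least 3 time slots are needed.
3 time slots suffice: time slot 1 → {Audit, Finance}; time slot 2 → {Budget, Safety, Planning, Design}; time slot 3 → {Outreach}. Each listed conflict is separated.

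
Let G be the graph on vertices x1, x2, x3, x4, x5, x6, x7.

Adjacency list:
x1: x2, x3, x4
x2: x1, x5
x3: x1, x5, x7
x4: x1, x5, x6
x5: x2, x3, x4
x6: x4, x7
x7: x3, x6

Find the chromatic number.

3

The cycle x7-x3-x5-x4-x6-x7 has odd length 5, so it cannot be 2-colored; at least 3 colors are needed.
3 colors suffice: color 1 → {x1, x5, x6}; color 2 → {x2, x3, x4}; color 3 → {x7}. No two adjacent vertices share a color.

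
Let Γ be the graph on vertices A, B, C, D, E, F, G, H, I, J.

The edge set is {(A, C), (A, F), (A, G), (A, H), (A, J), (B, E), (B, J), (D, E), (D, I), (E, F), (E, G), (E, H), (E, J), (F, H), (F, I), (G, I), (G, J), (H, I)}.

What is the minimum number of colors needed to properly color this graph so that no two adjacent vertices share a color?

3

F, H, I are pairwise adjacent, so at least 3 colors are needed.
A valid assignment using 3 colors: A=1, B=3, C=2, D=2, E=1, F=3, G=3, H=2, I=1, J=2. No two adjacent vertices share a color.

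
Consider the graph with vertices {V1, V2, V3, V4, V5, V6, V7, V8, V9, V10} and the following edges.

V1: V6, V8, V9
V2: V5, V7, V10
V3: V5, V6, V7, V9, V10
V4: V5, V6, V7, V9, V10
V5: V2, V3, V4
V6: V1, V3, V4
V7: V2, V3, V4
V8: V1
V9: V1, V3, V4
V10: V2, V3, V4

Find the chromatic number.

2

V4 and V9 are adjacent, so at least 2 colors are needed.
2 colors suffice: color red → {V1, V2, V3, V4}; color blue → {V5, V6, V7, V8, V9, V10}. No two adjacent vertices share a color.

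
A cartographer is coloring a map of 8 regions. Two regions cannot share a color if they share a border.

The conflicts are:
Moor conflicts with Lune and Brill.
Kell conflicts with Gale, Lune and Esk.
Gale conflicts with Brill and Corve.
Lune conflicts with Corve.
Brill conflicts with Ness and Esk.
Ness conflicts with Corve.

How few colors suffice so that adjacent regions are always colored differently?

3

The cycle Kell-Lune-Moor-Brill-Gale-Kell has odd length 5, so it cannot be 2-colored; at least 3 colors are needed.
3 colors suffice: color 1 → {Kell, Brill, Corve}; color 2 → {Gale, Lune, Ness, Esk}; color 3 → {Moor}. Each listed conflict is separated.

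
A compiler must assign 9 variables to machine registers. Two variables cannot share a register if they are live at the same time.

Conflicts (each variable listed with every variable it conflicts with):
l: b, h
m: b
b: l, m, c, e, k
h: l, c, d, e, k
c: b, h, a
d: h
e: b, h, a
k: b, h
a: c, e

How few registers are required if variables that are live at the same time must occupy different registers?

2

h and e conflict, so at least 2 registers are needed.
2 registers suffice: register 1 → {b, h, a}; register 2 → {l, m, c, d, e, k}. No two conflicting variables share a register.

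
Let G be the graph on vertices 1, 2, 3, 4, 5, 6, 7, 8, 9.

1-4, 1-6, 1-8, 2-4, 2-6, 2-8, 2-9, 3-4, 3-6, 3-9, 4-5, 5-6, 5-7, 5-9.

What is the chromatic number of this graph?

5 and 6 are adjacent, so at least 2 colors are needed.
One proper 2-coloring: 1=b, 2=b, 3=b, 4=a, 5=b, 6=a, 7=a, 8=a, 9=a. Each edge has distinct colors on its endpoints.

2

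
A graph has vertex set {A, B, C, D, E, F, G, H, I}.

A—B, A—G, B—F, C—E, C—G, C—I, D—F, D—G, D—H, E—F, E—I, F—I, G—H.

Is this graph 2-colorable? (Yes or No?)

No

E, F, I are pairwise adjacent, so at least 3 colors are needed.
So 2 colors are not enough.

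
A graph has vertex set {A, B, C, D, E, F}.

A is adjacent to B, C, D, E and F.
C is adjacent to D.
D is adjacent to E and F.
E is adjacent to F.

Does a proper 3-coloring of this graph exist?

A, D, E, F form a clique, so at least 4 colors are needed.
So 3 colors are not enough.

No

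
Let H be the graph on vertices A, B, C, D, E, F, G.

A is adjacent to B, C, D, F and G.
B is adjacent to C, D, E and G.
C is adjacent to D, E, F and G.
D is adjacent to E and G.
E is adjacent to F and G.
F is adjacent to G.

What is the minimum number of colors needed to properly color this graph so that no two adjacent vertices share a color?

B, C, D, E, G are mutually adjacent (a clique of size 5), so at least 5 colors are needed.
5 colors suffice: color 1 → {C}; color 2 → {G}; color 3 → {A, E}; color 4 → {D, F}; color 5 → {B}. No two adjacent vertices share a color.

5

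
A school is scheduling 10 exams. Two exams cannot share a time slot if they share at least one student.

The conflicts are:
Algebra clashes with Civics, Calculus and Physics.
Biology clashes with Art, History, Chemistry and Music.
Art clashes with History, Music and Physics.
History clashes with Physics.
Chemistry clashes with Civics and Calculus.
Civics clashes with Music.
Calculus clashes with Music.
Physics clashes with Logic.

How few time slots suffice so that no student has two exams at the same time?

3

Art, History, Physics are mutually in conflict, so at least 3 time slots are needed.
3 time slots suffice: time slot 1 → {Biology, Civics, Calculus, Physics}; time slot 2 → {Algebra, History, Chemistry, Music, Logic}; time slot 3 → {Art}. Every pair that conflicts lands in different time slots.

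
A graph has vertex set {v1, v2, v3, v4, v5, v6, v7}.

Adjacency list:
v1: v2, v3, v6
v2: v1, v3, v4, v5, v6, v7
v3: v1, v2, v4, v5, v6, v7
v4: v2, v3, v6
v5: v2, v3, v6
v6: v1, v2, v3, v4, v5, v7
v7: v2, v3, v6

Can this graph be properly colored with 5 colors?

The chromatic number is 4. v2, v3, v6, v7 form a clique, so at least 4 colors are needed.
4 colors suffice: color 1 → {v2}; color 2 → {v6}; color 3 → {v3}; color 4 → {v1, v4, v5, v7}.
Since 5 ≥ 4, a proper 5-coloring certainly exists.

Yes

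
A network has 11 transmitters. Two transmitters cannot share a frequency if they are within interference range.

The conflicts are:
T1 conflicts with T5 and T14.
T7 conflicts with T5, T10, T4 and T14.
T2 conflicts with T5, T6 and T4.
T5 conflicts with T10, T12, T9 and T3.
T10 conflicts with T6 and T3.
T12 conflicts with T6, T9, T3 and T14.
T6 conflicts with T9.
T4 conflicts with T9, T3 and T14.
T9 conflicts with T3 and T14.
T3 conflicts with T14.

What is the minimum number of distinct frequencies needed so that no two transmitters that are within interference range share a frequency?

4

T5, T12, T9, T3 all conflict with each other, so at least 4 frequencies are needed.
Using 4 frequencies: T1=2, T7=3, T2=2, T5=1, T10=2, T12=4, T6=1, T4=4, T9=2, T3=3, T14=1. No two conflicting transmitters share a frequency.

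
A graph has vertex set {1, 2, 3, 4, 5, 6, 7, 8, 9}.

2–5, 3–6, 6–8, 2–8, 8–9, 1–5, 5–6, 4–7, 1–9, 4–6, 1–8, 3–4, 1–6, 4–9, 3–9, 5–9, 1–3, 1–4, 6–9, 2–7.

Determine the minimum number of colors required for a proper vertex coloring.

5

1, 3, 4, 6, 9 are pairwise adjacent (a clique of size 5), so at least 5 colors are needed.
5 colors suffice: color red → {1, 2}; color blue → {7, 9}; color green → {6}; color yellow → {4, 5, 8}; color purple → {3}. No two adjacent vertices share a color.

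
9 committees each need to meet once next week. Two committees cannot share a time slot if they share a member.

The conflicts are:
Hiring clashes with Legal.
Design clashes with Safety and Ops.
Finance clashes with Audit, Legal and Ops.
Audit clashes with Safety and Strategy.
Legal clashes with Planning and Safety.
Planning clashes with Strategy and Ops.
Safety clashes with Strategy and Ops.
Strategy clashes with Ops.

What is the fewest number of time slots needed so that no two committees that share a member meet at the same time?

Audit, Safety, Strategy are mutually in conflict, so at least 3 time slots are needed.
3 time slots suffice: Hiring=1, Design=3, Finance=1, Audit=2, Legal=2, Planning=1, Safety=1, Strategy=3, Ops=2. No two conflicting committees share a time slot.

3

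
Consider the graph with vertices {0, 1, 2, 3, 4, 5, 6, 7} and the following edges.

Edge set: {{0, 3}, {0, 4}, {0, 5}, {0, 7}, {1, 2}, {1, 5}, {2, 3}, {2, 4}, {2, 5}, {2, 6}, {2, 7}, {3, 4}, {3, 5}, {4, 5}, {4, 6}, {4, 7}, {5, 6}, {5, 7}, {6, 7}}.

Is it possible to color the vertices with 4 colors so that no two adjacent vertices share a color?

No

2, 4, 5, 6, 7 form a clique, so at least 5 colors are needed.
So 4 colors are not enough.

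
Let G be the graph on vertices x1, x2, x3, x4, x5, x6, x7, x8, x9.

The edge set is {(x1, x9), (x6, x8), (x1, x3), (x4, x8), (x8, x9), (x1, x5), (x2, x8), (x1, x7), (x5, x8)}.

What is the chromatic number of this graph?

x4 and x8 are adjacent, so at least 2 colors are needed.
2 colors suffice: color red → {x1, x8}; color blue → {x2, x3, x4, x5, x6, x7, x9}. Every edge joins two different colors.

2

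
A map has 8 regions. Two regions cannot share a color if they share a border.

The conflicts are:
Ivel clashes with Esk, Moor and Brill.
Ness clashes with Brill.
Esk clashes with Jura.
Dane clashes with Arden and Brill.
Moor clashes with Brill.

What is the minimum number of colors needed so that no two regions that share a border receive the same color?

3

Ivel, Moor, Brill all conflict with each other, so at least 3 colors are needed.
3 colors suffice: color 1 → {Esk, Arden, Brill}; color 2 → {Ivel, Ness, Dane, Jura}; color 3 → {Moor}. Every pair that conflicts lands in different colors.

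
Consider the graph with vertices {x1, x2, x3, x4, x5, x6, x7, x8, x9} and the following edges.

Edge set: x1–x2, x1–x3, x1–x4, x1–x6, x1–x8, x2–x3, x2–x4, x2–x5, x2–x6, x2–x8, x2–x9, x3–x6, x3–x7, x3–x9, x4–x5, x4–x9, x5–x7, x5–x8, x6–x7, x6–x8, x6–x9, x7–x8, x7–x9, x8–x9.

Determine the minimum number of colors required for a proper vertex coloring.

4

x1, x2, x6, x8 form a clique, so at least 4 colors are needed.
One proper 4-coloring: x1=3, x2=1, x3=2, x4=2, x5=3, x6=4, x7=1, x8=2, x9=3. Every edge joins two different colors.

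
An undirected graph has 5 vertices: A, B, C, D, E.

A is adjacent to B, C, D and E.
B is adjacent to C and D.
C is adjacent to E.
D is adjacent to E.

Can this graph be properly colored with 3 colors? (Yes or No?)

The chromatic number is 3. A, D, E are pairwise adjacent, so at least 3 colors are needed.
3 colors suffice: color 1 → {A}; color 2 → {B, E}; color 3 → {C, D}.
That is already a proper 3-coloring.

Yes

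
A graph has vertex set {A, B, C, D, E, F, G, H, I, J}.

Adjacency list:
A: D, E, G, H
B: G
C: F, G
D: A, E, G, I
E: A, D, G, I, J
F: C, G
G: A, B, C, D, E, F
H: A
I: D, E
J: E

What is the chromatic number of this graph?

4

A, D, E, G are mutually adjacent (a clique of size 4), so at least 4 colors are needed.
4 colors suffice: color red → {G, H, I, J}; color blue → {B, C, E}; color green → {D, F}; color yellow → {A}. No two adjacent vertices share a color.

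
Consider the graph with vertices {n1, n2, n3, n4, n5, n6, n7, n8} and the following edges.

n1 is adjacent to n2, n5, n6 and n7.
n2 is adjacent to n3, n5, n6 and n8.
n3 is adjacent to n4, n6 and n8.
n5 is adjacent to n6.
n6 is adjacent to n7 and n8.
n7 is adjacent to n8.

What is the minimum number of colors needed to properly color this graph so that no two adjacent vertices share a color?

4

n2, n3, n6, n8 are pairwise adjacent (a clique of size 4), so at least 4 colors are needed.
4 colors suffice: n1=3, n2=2, n3=3, n4=1, n5=4, n6=1, n7=2, n8=4. No two adjacent vertices share a color.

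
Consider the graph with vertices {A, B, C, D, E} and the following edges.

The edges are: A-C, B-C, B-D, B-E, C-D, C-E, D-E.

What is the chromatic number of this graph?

4

B, C, D, E form a clique, so at least 4 colors are needed.
4 colors suffice: A=2, B=4, C=1, D=2, E=3. Every edge joins two different colors.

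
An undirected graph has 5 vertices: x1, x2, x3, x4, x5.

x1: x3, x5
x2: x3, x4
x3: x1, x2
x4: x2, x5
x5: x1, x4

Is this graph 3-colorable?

Yes

The chromatic number is 3. The cycle x3-x2-x4-x5-x1-x3 has odd length 5, so it cannot be 2-colored; at least 3 colors are needed.
3 colors suffice: color R → {x1, x4}; color B → {x2, x5}; color G → {x3}.
That is already a proper 3-coloring.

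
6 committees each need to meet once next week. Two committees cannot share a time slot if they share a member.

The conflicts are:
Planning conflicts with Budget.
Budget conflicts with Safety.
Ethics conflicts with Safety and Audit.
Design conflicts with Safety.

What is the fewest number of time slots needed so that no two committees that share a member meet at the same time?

Ethics and Safety conflict, so at least 2 time slots are needed.
2 time slots suffice: time slot 1 → {Planning, Safety, Audit}; time slot 2 → {Budget, Ethics, Design}. Every pair that conflicts lands in different time slots.

2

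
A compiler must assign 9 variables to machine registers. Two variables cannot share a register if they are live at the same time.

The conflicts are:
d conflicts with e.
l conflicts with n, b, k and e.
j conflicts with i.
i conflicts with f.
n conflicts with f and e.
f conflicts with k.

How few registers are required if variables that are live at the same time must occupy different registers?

3

l, n, e are mutually in conflict, so at least 3 registers are needed.
3 registers suffice: d=1, l=1, j=1, i=2, n=2, f=1, b=2, k=2, e=3. Each listed conflict is separated.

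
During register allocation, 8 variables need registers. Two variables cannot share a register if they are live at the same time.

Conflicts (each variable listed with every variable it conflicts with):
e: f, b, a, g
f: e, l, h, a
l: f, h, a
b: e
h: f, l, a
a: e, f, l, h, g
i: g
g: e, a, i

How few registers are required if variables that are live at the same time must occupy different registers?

f, l, h, a pairwise conflict, so at least 4 registers are needed.
4 registers suffice: register 1 → {b, a, i}; register 2 → {f, g}; register 3 → {e, l}; register 4 → {h}. Every pair that conflicts lands in different registers.

4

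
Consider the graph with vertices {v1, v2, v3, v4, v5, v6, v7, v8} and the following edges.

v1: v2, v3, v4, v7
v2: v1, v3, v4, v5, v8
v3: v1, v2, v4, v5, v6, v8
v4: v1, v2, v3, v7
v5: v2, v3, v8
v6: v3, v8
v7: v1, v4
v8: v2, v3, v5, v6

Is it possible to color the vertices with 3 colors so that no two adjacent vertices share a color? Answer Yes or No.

v1, v2, v3, v4 are pairwise adjacent (a clique of size 4), so at least 4 colors are needed.
So 3 colors are not enough.

No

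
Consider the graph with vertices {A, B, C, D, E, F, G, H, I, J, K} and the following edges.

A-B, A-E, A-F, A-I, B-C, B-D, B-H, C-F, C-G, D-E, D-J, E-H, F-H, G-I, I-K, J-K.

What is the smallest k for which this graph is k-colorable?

The cycle I-A-B-C-G-I has odd length 5, so it cannot be 2-colored; at least 3 colors are needed.
One proper 3-coloring: A=2, B=1, C=2, D=2, E=1, F=1, G=3, H=2, I=1, J=1, K=2. Every edge joins two different colors.

3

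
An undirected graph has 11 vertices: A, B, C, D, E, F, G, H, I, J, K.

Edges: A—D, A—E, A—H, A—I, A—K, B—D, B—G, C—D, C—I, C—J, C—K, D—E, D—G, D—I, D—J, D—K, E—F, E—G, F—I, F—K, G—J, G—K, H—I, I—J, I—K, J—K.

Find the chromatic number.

5

C, D, I, J, K are pairwise adjacent (a clique of size 5), so at least 5 colors are needed.
5 colors suffice: color 1 → {D, F, H}; color 2 → {G, I}; color 3 → {B, E, K}; color 4 → {A, J}; color 5 → {C}. Every edge joins two different colors.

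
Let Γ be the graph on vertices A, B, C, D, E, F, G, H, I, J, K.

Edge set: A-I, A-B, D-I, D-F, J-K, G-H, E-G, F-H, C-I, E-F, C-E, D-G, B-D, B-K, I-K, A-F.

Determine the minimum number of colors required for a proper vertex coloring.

3

The cycle F-D-I-C-E-F has odd length 5, so it cannot be 2-colored; at least 3 colors are needed.
3 colors suffice: color 1 → {A, D, E, H, K}; color 2 → {B, F, G, I, J}; color 3 → {C}. Every edge joins two different colors.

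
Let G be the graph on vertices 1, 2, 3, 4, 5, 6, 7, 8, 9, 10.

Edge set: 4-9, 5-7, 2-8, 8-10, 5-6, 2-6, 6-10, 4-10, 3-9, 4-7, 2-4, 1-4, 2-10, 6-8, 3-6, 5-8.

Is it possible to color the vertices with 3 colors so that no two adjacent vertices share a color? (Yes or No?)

No

2, 6, 8, 10 are mutually adjacent (a clique of size 4), so at least 4 colors are needed.
So 3 colors are not enough.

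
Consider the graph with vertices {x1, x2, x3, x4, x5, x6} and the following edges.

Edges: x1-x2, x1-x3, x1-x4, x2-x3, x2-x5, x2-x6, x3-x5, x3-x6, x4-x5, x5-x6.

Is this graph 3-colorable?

No

x2, x3, x5, x6 are pairwise adjacent (a clique of size 4), so at least 4 colors are needed.
So 3 colors are not enough.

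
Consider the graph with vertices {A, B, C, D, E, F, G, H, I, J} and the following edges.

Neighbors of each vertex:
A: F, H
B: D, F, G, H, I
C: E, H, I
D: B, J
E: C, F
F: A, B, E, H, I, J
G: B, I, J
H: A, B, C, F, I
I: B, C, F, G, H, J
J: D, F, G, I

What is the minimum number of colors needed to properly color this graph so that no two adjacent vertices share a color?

4

B, F, H, I form a clique, so at least 4 colors are needed.
4 colors suffice: color 1 → {C, D, F, G}; color 2 → {A, E, I}; color 3 → {H, J}; color 4 → {B}. No two adjacent vertices share a color.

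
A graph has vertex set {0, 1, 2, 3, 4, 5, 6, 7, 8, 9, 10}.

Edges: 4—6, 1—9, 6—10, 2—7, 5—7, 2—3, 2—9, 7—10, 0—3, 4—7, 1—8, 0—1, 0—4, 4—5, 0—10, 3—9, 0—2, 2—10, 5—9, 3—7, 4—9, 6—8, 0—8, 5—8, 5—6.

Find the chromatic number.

3

4, 5, 7 are mutually adjacent, so at least 3 colors are needed.
A valid assignment using 3 colors: 0=red, 1=blue, 2=blue, 3=green, 4=green, 5=blue, 6=red, 7=red, 8=green, 9=red, 10=green. Each edge has distinct colors on its endpoints.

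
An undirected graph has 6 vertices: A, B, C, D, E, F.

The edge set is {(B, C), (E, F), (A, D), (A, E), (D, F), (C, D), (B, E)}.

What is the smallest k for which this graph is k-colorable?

The cycle C-D-A-E-B-C has odd length 5, so it cannot be 2-colored; at least 3 colors are needed.
3 colors suffice: color red → {D, E}; color blue → {A, B, F}; color green → {C}. Each edge has distinct colors on its endpoints.

3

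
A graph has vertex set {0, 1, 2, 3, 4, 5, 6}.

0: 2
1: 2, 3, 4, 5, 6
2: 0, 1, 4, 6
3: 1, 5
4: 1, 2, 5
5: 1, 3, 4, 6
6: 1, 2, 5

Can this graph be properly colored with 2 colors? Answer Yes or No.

No

1, 2, 6 are pairwise adjacent, so at least 3 colors are needed.
So 2 colors are not enough.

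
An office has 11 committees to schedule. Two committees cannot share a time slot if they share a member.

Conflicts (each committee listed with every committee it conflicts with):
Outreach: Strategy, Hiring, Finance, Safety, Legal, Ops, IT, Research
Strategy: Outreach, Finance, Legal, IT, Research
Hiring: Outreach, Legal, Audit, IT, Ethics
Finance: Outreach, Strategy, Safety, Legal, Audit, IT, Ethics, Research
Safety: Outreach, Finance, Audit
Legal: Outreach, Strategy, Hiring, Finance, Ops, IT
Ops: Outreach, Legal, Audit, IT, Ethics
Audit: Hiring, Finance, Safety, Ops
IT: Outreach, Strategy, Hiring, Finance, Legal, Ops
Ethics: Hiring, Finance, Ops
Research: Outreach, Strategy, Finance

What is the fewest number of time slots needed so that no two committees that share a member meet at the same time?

Outreach, Strategy, Finance, Legal, IT all conflict with each other, so at least 5 time slots are needed.
Using 5 time slots: Outreach=2, Strategy=5, Hiring=1, Finance=1, Safety=3, Legal=3, Ops=1, Audit=2, IT=4, Ethics=2, Research=3. Each listed conflict is separated.

5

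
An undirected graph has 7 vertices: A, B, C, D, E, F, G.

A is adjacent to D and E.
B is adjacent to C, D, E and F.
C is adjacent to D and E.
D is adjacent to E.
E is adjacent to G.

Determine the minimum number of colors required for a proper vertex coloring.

4

B, C, D, E form a clique, so at least 4 colors are needed.
One proper 4-coloring: A=2, B=2, C=4, D=3, E=1, F=1, G=2. Each edge has distinct colors on its endpoints.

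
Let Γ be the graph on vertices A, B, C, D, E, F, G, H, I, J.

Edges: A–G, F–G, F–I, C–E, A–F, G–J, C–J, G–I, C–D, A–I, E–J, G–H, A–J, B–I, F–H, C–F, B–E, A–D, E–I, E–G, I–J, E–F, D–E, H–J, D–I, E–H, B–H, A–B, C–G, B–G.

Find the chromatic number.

A, G, I, J are pairwise adjacent (a clique of size 4), so at least 4 colors are needed.
A valid assignment using 4 colors: A=2, B=4, C=3, D=1, E=2, F=4, G=1, H=3, I=3, J=4. Every edge joins two different colors.

4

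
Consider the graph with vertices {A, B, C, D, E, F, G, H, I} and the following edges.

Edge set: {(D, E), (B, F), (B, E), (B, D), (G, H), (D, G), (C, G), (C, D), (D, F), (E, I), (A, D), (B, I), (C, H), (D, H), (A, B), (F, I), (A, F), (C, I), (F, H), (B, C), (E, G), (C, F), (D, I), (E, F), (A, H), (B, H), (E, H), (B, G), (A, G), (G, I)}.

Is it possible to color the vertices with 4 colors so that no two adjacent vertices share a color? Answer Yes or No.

No

B, D, E, F, H are mutually adjacent (a clique of size 5), so at least 5 colors are needed.
So 4 colors are not enough.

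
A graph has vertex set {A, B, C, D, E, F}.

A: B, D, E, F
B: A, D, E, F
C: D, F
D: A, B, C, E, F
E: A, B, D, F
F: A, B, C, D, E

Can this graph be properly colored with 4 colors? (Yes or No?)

A, B, D, E, F form a clique, so at least 5 colors are needed.
So 4 colors are not enough.

No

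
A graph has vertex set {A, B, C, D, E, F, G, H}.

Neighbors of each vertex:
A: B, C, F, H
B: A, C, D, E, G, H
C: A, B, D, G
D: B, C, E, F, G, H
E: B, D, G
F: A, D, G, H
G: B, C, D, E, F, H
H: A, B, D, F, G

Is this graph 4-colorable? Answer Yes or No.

The chromatic number is 4. B, C, D, G are pairwise adjacent (a clique of size 4), so at least 4 colors are needed.
4 colors suffice: color red → {B, F}; color blue → {A, G}; color green → {D}; color yellow → {C, E, H}.
That is already a proper 4-coloring.

Yes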